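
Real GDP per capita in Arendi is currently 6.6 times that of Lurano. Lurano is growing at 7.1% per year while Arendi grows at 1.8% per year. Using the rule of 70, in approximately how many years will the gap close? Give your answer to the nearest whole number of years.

What matters is the difference: 5.3 pp.
Rule of 70 on the gap: the ratio halves every 70/5.3 ≈ 13.21 years.
A 6.6 times gap takes log₂(6.6) ≈ 2.72 halvings to close: 2.72 × 13.21 ≈ 36 years.

approximately 36 years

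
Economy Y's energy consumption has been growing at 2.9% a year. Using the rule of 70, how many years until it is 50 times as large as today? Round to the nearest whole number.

Doubling time ≈ 70/2.9 = 24.14 years.
Reaching 50× takes log₂(50) ≈ 5.64 doublings.
5.64 × 24.14 ≈ 136 years.

roughly 136 years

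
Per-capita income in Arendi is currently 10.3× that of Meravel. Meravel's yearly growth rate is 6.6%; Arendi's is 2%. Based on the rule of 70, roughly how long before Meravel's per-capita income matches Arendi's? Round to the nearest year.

around 51 years

What matters is the difference: 4.6 pp.
Rule of 70 on the gap: the ratio halves every 70/4.6 ≈ 15.22 years.
A 10.3× gap takes log₂(10.3) ≈ 3.36 halvings to close: 3.36 × 15.22 ≈ 51 years.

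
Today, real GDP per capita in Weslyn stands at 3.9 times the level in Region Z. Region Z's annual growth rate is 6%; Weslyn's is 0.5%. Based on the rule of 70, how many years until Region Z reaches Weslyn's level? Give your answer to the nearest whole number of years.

about 25 years

The growth-rate gap is 6% − 0.5% = 5.5 percentage points.
So the ratio between them halves every 70/5.5 ≈ 12.73 years.
A 3.9 times gap takes log₂(3.9) ≈ 1.96 halvings to close: 1.96 × 12.73 ≈ 25 years.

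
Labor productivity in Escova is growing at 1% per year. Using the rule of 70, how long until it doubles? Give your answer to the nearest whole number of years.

about 70 years

Doubling time ≈ 70 / 1 = 70.00 years.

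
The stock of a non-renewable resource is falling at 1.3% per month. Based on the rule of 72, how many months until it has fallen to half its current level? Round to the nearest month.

Falling at 1.3%, it halves about every 72/1.3 = 55.38 months.

around 55 months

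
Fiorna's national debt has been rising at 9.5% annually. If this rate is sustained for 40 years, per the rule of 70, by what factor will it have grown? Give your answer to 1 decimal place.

roughly 43.1 times

Doubles every ≈ 7.37 years (70/9.5).
40 years is 5.43 doublings; 2^5.43 ≈ 43.1×.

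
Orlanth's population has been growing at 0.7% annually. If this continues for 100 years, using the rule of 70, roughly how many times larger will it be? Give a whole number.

70/0.7 ≈ 100.00 years per doubling.
100 years fits 1 doubling: 2^1 = 2.

approximately 2 times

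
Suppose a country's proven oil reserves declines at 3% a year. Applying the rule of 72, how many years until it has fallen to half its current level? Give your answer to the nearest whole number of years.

The rule works in reverse for decay: 72/3 ≈ 24.00 years to halve.

24 years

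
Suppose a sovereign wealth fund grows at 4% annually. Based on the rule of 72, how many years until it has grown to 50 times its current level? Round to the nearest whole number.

approximately 102 years

One doubling takes 72/4 = 18.00 years.
50× is log₂ 50 ≈ 5.64 doublings, so ≈ 5.64 × 18.00 = 102 years.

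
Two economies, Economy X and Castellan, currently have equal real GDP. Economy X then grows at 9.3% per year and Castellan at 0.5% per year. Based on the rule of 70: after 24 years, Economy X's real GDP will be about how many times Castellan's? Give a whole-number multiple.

8 times

Economy X pulls ahead at 8.8 pp per year, so the ratio doubles every 70/8.8 ≈ 7.95 years.
In 24 years that's 3.02 doublings: 2^3.02 ≈ 8.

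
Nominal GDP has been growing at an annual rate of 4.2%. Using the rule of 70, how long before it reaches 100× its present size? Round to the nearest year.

≈ 111 years

At 4.2% it doubles every 70/4.2 ≈ 16.67 years.
100× is log₂ 100 ≈ 6.64 doublings, so ≈ 6.64 × 16.67 = 111 years.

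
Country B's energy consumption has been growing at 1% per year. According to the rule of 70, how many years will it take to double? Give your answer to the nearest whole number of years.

≈ 70 years

At 1%, doubling takes about 70/1 = 70.00 years.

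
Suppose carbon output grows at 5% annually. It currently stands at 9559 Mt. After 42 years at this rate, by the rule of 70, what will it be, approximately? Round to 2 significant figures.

Doubling time ≈ 70/5 = 14.00 years.
42 years is 42/14.00 ≈ 3.00 doublings, a factor of 2^3.00 ≈ 8.00.
9559 × 8.00 ≈ 76000 Mt.

76000 Mt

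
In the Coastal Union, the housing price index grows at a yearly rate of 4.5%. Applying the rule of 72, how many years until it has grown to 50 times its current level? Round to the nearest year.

90 years

Doubling time ≈ 72/4.5 = 16.00 years.
50× is log₂ 50 ≈ 5.64 doublings, so ≈ 5.64 × 16.00 = 90 years.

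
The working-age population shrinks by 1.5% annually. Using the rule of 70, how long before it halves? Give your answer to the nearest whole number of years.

about 47 years

Falling at 1.5%, it halves about every 70/1.5 = 46.67 years.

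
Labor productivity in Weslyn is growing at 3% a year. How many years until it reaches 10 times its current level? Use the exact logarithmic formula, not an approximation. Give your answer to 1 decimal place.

77.9 years

t = ln(10) / ln(1 + 0.03) = 2.3026 / 0.029559 ≈ 77.90.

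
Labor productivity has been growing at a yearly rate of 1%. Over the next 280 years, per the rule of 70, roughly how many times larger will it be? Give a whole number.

Doubling time ≈ 70/1 = 70.00 years.
280/70.00 ≈ 4 doublings, so about 2^4 = 16×.

16 times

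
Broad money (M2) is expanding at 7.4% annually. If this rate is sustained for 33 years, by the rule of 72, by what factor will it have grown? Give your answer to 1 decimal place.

Doubles every ≈ 9.73 years (72/7.4).
33 years is 3.39 doublings; 2^3.39 ≈ 10.5×.

≈ 10.5 times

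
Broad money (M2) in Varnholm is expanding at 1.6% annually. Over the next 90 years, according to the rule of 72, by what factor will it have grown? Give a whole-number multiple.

At 1.6% one doubling takes ≈ 45.00 years; 90 years is 2 of them, so ×4.

roughly 4 times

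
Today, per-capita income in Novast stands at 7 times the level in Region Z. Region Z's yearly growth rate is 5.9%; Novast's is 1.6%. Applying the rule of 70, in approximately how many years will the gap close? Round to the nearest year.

What matters is the difference: 4.3 pp.
Rule of 70 on the gap: the ratio halves every 70/4.3 ≈ 16.28 years.
A 7 times gap takes log₂(7) ≈ 2.81 halvings to close: 2.81 × 16.28 ≈ 46 years.

around 46 years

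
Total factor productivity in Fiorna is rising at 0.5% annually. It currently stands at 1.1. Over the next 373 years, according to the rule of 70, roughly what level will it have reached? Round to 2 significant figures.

about 7.0

It doubles every 70/0.5 ≈ 140.00 years, so 373 years is 2.66 doublings.
2^2.66 ≈ 6.32; 1.1 × 6.32 ≈ 7.0.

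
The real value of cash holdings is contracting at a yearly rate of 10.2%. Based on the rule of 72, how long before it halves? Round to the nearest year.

The rule works in reverse for decay: 72/10.2 ≈ 7.06 years to halve.

7 years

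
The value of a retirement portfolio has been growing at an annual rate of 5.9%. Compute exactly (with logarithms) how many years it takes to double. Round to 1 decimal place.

t = ln(2) / ln(1 + 0.059) = 0.6931 / 0.057325 ≈ 12.09.

12.1 years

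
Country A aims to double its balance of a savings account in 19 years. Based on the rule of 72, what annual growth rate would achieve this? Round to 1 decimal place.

72 / 19 ≈ 3.79, so about 3.8% annually.

3.8%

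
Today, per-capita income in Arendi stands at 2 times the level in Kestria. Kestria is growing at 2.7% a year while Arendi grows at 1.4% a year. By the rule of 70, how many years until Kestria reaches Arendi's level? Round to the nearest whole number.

about 54 years

What matters is the difference: 1.3 pp.
Rule of 70 on the gap: the ratio halves every 70/1.3 ≈ 53.85 years.
A 2 times gap closes after 1 halving: 1 × 53.85 ≈ 54 years.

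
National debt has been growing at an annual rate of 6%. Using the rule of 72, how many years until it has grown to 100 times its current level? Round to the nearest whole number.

approximately 80 years

At 6% it doubles every 72/6 ≈ 12.00 years.
Reaching 100× takes log₂(100) ≈ 6.64 doublings.
6.64 × 12.00 ≈ 80 years.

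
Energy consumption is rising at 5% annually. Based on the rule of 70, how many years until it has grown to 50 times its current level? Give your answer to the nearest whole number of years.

about 79 years

One doubling takes 70/5 = 14.00 years.
50× is log₂ 50 ≈ 5.64 doublings, so ≈ 5.64 × 14.00 = 79 years.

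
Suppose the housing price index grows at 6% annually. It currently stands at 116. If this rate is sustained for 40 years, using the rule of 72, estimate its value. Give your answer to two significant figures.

It doubles every 72/6 ≈ 12.00 years, so 40 years is 3.33 doublings.
2^3.33 ≈ 10.06; 116 × 10.06 ≈ 1200.

1200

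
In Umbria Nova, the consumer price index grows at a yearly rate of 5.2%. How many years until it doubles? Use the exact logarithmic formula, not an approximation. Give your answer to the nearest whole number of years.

t = ln(2) / ln(1 + 0.052) = 0.6931 / 0.050693 ≈ 13.67.
≈ 14 years.

14 years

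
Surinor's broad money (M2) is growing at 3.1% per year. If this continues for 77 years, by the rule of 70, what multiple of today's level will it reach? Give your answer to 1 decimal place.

Doubling time ≈ 70/3.1 = 22.58 years.
77 years / 22.58 ≈ 3.41 doublings → factor 2^3.41 ≈ 10.6.

10.6 times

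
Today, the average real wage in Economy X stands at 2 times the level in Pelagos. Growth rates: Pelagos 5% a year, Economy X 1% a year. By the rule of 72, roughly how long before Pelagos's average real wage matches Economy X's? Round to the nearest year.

Pelagos gains on Economy X at 5% − 1% = 4 points a year.
At that relative rate the gap halves every 72/4 ≈ 18.00 years.
A 2 times gap closes after 1 halving: 1 × 18.00 ≈ 18 years.

about 18 years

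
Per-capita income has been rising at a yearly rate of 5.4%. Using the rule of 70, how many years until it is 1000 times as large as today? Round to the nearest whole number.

approximately 129 years

Doubling time ≈ 70/5.4 = 12.96 years.
1000× is log₂ 1000 ≈ 9.97 doublings, so ≈ 9.97 × 12.96 = 129 years.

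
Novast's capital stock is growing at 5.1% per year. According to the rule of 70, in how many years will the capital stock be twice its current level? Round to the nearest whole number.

approximately 14 years

At 5.1%, doubling takes about 70/5.1 = 13.73 years.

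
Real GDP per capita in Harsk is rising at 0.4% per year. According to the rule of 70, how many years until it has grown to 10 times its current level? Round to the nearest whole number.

Doubling time ≈ 70/0.4 = 175.00 years.
Reaching 10× takes log₂(10) ≈ 3.32 doublings.
3.32 × 175.00 ≈ 581 years.

about 581 years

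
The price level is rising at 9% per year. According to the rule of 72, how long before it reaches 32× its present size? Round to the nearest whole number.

approximately 40 years

Doubling time ≈ 72/9 = 8.00 years.
32 = 2^5, so 5 doublings → 40 years.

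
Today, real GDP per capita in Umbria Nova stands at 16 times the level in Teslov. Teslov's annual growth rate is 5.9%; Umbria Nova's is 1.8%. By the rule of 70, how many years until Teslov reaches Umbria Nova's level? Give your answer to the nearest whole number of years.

Teslov gains on Umbria Nova at 5.9% − 1.8% = 4.1 points a year.
At that relative rate the gap halves every 70/4.1 ≈ 17.07 years.
A 16 times gap closes after 4 halvings: 4 × 17.07 ≈ 68 years.

≈ 68 years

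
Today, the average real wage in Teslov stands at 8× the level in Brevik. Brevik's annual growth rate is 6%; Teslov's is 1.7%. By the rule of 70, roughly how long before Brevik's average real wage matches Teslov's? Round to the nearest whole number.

approximately 49 years

The growth-rate gap is 6% − 1.7% = 4.3 percentage points.
So the ratio between them halves every 70/4.3 ≈ 16.28 years.
An 8× gap closes after 3 halvings: 3 × 16.28 ≈ 49 years.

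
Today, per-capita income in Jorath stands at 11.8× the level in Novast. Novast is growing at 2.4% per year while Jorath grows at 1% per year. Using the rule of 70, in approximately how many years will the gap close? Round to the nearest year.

178 years

Novast gains on Jorath at 2.4% − 1% = 1.4 points a year.
At that relative rate the gap halves every 70/1.4 ≈ 50.00 years.
An 11.8× gap takes log₂(11.8) ≈ 3.56 halvings to close: 3.56 × 50.00 ≈ 178 years.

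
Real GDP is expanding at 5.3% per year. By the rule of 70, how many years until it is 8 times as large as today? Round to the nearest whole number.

≈ 40 years

At 5.3% it doubles every 70/5.3 ≈ 13.21 years.
Getting to 8× needs 3 doublings: 3 × 13.21 ≈ 40 years.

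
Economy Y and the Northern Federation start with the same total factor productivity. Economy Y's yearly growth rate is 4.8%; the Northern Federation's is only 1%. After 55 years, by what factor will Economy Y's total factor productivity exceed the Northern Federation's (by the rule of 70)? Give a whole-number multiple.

Only the 3.8-point difference matters.
70/3.8 ≈ 18.42 years per doubling of the ratio; 55 years gives 2.99 doublings, so ≈ 8×.

around 8 times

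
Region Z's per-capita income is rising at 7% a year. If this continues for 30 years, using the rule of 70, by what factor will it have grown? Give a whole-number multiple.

about 8 times

Doubling time ≈ 70/7 = 10.00 years.
30/10.00 ≈ 3 doublings, so about 2^3 = 8×.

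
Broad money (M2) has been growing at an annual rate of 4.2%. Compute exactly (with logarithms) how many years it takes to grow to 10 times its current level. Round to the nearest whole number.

t = ln(10) / ln(1 + 0.042) = 2.3026 / 0.041142 ≈ 55.97.
≈ 56 years.

56 years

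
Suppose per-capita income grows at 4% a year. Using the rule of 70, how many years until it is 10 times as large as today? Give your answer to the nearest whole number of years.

At 4% it doubles every 70/4 ≈ 17.50 years.
Reaching 10× takes log₂(10) ≈ 3.32 doublings.
3.32 × 17.50 ≈ 58 years.

approximately 58 years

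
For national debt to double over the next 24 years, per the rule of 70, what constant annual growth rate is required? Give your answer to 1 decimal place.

70 / 24 ≈ 2.92, so about 2.9% annually.

2.9%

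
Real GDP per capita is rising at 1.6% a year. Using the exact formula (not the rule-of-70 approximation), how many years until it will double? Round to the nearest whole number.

44 years

t = ln(2) / ln(1 + 0.016) = 0.6931 / 0.015873 ≈ 43.67.
≈ 44 years.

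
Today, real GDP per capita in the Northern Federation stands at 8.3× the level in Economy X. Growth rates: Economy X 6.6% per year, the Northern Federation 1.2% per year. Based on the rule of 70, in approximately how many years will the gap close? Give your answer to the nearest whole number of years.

≈ 40 years

Economy X gains on the Northern Federation at 6.6% − 1.2% = 5.4 points a year.
At that relative rate the gap halves every 70/5.4 ≈ 12.96 years.
An 8.3× gap takes log₂(8.3) ≈ 3.05 halvings to close: 3.05 × 12.96 ≈ 40 years.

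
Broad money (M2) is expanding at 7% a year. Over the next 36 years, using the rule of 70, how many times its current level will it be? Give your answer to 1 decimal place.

12.1 times

Doubling time ≈ 70/7 = 10.00 years.
36 years / 10.00 ≈ 3.60 doublings → factor 2^3.60 ≈ 12.1.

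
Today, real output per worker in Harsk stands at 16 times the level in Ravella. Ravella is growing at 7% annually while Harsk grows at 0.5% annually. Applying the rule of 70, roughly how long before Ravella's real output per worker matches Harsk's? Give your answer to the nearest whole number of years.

about 43 years

The growth-rate gap is 7% − 0.5% = 6.5 percentage points.
So the ratio between them halves every 70/6.5 ≈ 10.77 years.
A 16 times gap closes after 4 halvings: 4 × 10.77 ≈ 43 years.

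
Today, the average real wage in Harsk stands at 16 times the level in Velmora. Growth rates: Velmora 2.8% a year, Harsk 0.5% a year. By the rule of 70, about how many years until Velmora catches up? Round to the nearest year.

The growth-rate gap is 2.8% − 0.5% = 2.3 percentage points.
So the ratio between them halves every 70/2.3 ≈ 30.43 years.
A 16 times gap closes after 4 halvings: 4 × 30.43 ≈ 122 years.

122 years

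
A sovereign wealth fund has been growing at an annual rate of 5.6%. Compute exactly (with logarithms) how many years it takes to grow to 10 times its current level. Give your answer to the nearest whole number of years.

42 years

t = ln(10) / ln(1 + 0.056) = 2.3026 / 0.054488 ≈ 42.26.
≈ 42 years.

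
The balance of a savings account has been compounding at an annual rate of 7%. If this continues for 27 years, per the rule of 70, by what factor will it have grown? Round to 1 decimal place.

Doubling time ≈ 70/7 = 10.00 years.
27 years / 10.00 ≈ 2.70 doublings → factor 2^2.70 ≈ 6.5.

around 6.5 times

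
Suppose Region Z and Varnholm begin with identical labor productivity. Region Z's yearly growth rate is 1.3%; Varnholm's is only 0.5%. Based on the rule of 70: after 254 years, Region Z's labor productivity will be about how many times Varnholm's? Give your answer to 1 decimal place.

Only the 0.8-point difference matters.
70/0.8 ≈ 87.50 years per doubling of the ratio; 254 years gives 2.90 doublings, so ≈ 7.5×.

7.5 times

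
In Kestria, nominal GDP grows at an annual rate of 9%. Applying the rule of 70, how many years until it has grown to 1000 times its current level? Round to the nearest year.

roughly 78 years

At 9% it doubles every 70/9 ≈ 7.78 years.
1000× is log₂ 1000 ≈ 9.97 doublings, so ≈ 9.97 × 7.78 = 78 years.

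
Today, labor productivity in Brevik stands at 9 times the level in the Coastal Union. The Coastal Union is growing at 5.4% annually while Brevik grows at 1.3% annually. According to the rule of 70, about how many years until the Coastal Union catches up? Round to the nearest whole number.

54 years

the Coastal Union gains on Brevik at 5.4% − 1.3% = 4.1 points a year.
At that relative rate the gap halves every 70/4.1 ≈ 17.07 years.
A 9 times gap takes log₂(9) ≈ 3.17 halvings to close: 3.17 × 17.07 ≈ 54 years.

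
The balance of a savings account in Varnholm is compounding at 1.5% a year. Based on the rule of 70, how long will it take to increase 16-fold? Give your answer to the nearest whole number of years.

At 1.5% it doubles every 70/1.5 ≈ 46.67 years.
16× is 4 doublings, so 4 × 46.67 ≈ 187 years.

about 187 years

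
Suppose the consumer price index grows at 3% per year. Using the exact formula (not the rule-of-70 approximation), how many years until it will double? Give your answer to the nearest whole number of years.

23 years

t = ln(2) / ln(1 + 0.03) = 0.6931 / 0.029559 ≈ 23.45.
≈ 23 years.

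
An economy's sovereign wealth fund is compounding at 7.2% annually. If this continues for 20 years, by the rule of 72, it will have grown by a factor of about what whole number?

4 times

Doubling time ≈ 72/7.2 = 10.00 years.
20/10.00 ≈ 2 doublings, so about 2^2 = 4×.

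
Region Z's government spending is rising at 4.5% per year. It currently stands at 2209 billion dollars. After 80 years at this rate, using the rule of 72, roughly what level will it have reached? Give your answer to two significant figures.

71000 billion dollars

Doubling time ≈ 72/4.5 = 16.00 years.
80 years is 80/16.00 ≈ 5.00 doublings, a factor of 2^5.00 ≈ 32.00.
2209 × 32.00 ≈ 71000 billion dollars.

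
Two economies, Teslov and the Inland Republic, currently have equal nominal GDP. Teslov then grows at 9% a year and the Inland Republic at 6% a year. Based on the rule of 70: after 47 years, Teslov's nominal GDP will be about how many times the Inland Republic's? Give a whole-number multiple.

Teslov pulls ahead at 3 pp per year, so the ratio doubles every 70/3 ≈ 23.33 years.
In 47 years that's 2.01 doublings: 2^2.01 ≈ 4.

≈ 4 times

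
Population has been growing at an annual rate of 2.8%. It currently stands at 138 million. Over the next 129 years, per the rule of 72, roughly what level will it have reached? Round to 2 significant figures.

about 4500 million

It doubles every 72/2.8 ≈ 25.71 years, so 129 years is 5.02 doublings.
2^5.02 ≈ 32.45; 138 × 32.45 ≈ 4500 million.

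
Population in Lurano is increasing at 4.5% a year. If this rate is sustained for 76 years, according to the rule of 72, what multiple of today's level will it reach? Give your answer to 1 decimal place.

Doubles every ≈ 16.00 years (72/4.5).
76 years is 4.75 doublings; 2^4.75 ≈ 26.9×.

roughly 26.9 times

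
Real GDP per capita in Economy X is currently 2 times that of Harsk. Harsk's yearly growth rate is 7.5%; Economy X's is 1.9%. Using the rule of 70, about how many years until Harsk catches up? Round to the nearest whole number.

What matters is the difference: 5.6 pp.
Rule of 70 on the gap: the ratio halves every 70/5.6 ≈ 12.50 years.
A 2 times gap closes after 1 halving: 1 × 12.50 ≈ 13 years.

roughly 13 years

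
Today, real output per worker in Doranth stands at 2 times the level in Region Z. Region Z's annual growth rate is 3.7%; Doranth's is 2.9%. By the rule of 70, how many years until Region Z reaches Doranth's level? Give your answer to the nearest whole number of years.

around 88 years

What matters is the difference: 0.8 pp.
Rule of 70 on the gap: the ratio halves every 70/0.8 ≈ 87.50 years.
A 2 times gap closes after 1 halving: 1 × 87.50 ≈ 88 years.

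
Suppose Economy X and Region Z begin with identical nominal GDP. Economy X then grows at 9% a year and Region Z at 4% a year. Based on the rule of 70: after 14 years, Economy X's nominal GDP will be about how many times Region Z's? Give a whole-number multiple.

around 2 times

Rate gap = 9% − 4% = 5 points.
The ratio doubles every 70/5 ≈ 14.00 years.
14/14.00 ≈ 1.00 doublings → ratio ≈ 2^1.00 ≈ 2.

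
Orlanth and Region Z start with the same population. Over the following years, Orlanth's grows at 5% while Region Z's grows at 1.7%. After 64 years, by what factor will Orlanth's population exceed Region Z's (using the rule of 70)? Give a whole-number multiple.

approximately 8 times

Orlanth pulls ahead at 3.3 pp per year, so the ratio doubles every 70/3.3 ≈ 21.21 years.
In 64 years that's 3.02 doublings: 2^3.02 ≈ 8.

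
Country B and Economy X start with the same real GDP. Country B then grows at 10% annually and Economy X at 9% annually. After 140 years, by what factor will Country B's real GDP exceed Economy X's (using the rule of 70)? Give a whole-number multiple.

Rate gap = 10% − 9% = 1 point.
The ratio doubles every 70/1 ≈ 70.00 years.
140/70.00 ≈ 2.00 doublings → ratio ≈ 2^2.00 ≈ 4.

≈ 4 times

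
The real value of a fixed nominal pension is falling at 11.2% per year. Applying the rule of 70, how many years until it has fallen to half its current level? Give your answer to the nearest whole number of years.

≈ 6 years

Falling at 11.2%, it halves about every 70/11.2 = 6.25 years.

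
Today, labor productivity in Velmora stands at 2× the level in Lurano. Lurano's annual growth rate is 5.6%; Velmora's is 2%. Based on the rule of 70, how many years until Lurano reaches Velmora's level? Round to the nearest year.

19 years

What matters is the difference: 3.6 pp.
Rule of 70 on the gap: the ratio halves every 70/3.6 ≈ 19.44 years.
A 2× gap closes after 1 halving: 1 × 19.44 ≈ 19 years.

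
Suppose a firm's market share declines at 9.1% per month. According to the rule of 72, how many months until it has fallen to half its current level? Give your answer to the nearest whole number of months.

Falling at 9.1%, it halves about every 72/9.1 = 7.91 months.

around 8 months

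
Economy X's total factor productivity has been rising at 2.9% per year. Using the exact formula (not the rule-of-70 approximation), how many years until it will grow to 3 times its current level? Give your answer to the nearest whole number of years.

38 years

t = ln(3) / ln(1 + 0.029) = 1.0986 / 0.028587 ≈ 38.43.
≈ 38 years.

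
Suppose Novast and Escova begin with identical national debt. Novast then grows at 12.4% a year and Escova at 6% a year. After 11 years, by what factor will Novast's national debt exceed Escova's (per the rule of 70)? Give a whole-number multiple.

around 2 times

Rate gap = 12.4% − 6% = 6.4 points.
The ratio doubles every 70/6.4 ≈ 10.94 years.
11/10.94 ≈ 1.01 doublings → ratio ≈ 2^1.01 ≈ 2.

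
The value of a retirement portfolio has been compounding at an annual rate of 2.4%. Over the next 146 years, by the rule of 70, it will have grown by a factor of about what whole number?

Doubling time ≈ 70/2.4 = 29.17 years.
146/29.17 ≈ 5 doublings, so about 2^5 = 32×.

32 times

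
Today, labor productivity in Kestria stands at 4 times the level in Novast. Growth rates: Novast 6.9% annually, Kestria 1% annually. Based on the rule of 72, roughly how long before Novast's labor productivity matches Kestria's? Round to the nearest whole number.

What matters is the difference: 5.9 pp.
Rule of 72 on the gap: the ratio halves every 72/5.9 ≈ 12.20 years.
A 4 times gap closes after 2 halvings: 2 × 12.20 ≈ 24 years.

around 24 years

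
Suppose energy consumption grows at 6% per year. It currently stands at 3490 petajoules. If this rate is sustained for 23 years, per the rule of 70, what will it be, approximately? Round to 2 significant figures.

approximately 14000 petajoules

It doubles every 70/6 ≈ 11.67 years, so 23 years is 1.97 doublings.
2^1.97 ≈ 3.92; 3490 × 3.92 ≈ 14000 petajoules.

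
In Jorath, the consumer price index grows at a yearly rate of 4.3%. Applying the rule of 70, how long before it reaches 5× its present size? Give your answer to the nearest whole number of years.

around 38 years

One doubling takes 70/4.3 = 16.28 years.
Reaching 5× takes log₂(5) ≈ 2.32 doublings.
2.32 × 16.28 ≈ 38 years.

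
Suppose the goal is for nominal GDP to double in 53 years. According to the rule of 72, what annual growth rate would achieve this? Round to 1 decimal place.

72 / 53 ≈ 1.36, so about 1.4% a year.

about 1.4% a year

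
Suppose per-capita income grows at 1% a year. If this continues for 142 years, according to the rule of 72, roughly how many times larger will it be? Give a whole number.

Doubling time ≈ 72/1 = 72.00 years.
142/72.00 ≈ 2 doublings, so about 2^2 = 4×.

around 4 times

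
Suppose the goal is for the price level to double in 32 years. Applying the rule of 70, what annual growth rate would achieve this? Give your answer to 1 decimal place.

roughly 2.2%

70 / 32 ≈ 2.19, so about 2.2% annually.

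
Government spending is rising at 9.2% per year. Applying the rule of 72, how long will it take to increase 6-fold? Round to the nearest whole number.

At 9.2% it doubles every 72/9.2 ≈ 7.83 years.
6× is log₂ 6 ≈ 2.58 doublings, so ≈ 2.58 × 7.83 = 20 years.

≈ 20 years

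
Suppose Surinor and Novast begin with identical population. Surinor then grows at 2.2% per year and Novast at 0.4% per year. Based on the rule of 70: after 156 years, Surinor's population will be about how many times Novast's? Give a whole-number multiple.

approximately 16 times

Surinor pulls ahead at 1.8 pp per year, so the ratio doubles every 70/1.8 ≈ 38.89 years.
In 156 years that's 4.01 doublings: 2^4.01 ≈ 16.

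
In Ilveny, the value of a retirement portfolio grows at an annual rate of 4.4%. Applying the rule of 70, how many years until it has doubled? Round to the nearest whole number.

approximately 16 years

At 4.4%, doubling takes about 70/4.4 = 15.91 years.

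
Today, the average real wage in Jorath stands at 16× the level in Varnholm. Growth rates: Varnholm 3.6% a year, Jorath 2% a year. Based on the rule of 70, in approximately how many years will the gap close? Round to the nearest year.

about 175 years

The growth-rate gap is 3.6% − 2% = 1.6 percentage points.
So the ratio between them halves every 70/1.6 ≈ 43.75 years.
A 16× gap closes after 4 halvings: 4 × 43.75 ≈ 175 years.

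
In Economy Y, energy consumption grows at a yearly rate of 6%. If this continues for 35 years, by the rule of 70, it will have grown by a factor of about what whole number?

≈ 8 times

70/6 ≈ 11.67 years per doubling.
35 years fits 3 doublings: 2^3 = 8.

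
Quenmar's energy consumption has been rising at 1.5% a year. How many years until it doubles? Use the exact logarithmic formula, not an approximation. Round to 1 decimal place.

t = ln(2) / ln(1 + 0.015) = 0.6931 / 0.014889 ≈ 46.55.

46.6 years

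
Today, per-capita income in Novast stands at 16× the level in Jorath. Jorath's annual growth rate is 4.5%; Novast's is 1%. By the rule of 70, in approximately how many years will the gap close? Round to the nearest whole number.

80 years

What matters is the difference: 3.5 pp.
Rule of 70 on the gap: the ratio halves every 70/3.5 ≈ 20.00 years.
A 16× gap closes after 4 halvings: 4 × 20.00 ≈ 80 years.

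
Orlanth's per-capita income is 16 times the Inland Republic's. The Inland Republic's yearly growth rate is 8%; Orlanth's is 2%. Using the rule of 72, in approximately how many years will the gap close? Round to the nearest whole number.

about 48 years

What matters is the difference: 6 pp.
Rule of 72 on the gap: the ratio halves every 72/6 ≈ 12.00 years.
A 16 times gap closes after 4 halvings: 4 × 12.00 ≈ 48 years.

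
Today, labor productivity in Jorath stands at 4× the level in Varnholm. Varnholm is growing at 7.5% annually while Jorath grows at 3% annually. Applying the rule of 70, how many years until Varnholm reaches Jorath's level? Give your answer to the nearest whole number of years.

Varnholm gains on Jorath at 7.5% − 3% = 4.5 points a year.
At that relative rate the gap halves every 70/4.5 ≈ 15.56 years.
A 4× gap closes after 2 halvings: 2 × 15.56 ≈ 31 years.

≈ 31 years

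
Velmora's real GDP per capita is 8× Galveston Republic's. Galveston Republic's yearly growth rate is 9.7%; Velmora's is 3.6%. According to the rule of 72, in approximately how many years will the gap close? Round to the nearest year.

Galveston Republic gains on Velmora at 9.7% − 3.6% = 6.1 points a year.
At that relative rate the gap halves every 72/6.1 ≈ 11.80 years.
An 8× gap closes after 3 halvings: 3 × 11.80 ≈ 35 years.

approximately 35 years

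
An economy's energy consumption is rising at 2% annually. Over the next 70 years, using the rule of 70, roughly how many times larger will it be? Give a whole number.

approximately 4 times

70/2 ≈ 35.00 years per doubling.
70 years fits 2 doublings: 2^2 = 4.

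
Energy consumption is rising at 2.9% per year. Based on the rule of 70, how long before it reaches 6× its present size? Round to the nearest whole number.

around 62 years

At 2.9% it doubles every 70/2.9 ≈ 24.14 years.
6× is log₂ 6 ≈ 2.58 doublings, so ≈ 2.58 × 24.14 = 62 years.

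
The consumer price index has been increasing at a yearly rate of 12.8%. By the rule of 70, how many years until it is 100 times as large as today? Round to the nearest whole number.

One doubling takes 70/12.8 = 5.47 years.
100× is log₂ 100 ≈ 6.64 doublings, so ≈ 6.64 × 5.47 = 36 years.

36 years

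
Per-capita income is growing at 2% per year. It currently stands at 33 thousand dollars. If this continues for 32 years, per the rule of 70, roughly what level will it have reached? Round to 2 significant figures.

Doubling time ≈ 70/2 = 35.00 years.
32 years is 32/35.00 ≈ 0.91 doublings, a factor of 2^0.91 ≈ 1.88.
33 × 1.88 ≈ 62 thousand dollars.

about 62 thousand dollars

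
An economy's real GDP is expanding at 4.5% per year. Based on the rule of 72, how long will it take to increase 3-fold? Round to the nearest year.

One doubling takes 72/4.5 = 16.00 years.
3× is log₂ 3 ≈ 1.58 doublings, so ≈ 1.58 × 16.00 = 25 years.

approximately 25 years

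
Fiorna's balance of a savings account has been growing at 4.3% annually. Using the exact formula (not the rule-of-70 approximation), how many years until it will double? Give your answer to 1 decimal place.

16.5 years

t = ln(2) / ln(1 + 0.043) = 0.6931 / 0.042101 ≈ 16.46.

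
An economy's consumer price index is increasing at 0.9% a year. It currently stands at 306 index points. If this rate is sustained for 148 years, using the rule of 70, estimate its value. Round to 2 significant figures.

about 1100 index points

It doubles every 70/0.9 ≈ 77.78 years, so 148 years is 1.90 doublings.
2^1.90 ≈ 3.73; 306 × 3.73 ≈ 1100 index points.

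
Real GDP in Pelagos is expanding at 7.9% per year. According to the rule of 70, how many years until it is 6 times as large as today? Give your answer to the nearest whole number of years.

roughly 23 years

At 7.9% it doubles every 70/7.9 ≈ 8.86 years.
6× is log₂ 6 ≈ 2.58 doublings, so ≈ 2.58 × 8.86 = 23 years.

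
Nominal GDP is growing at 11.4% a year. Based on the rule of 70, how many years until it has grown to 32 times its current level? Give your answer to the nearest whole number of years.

approximately 31 years

One doubling takes 70/11.4 = 6.14 years.
32× is 5 doublings, so 5 × 6.14 ≈ 31 years.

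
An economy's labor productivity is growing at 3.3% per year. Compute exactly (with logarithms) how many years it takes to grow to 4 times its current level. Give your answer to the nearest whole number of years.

t = ln(4) / ln(1 + 0.033) = 1.3863 / 0.032467 ≈ 42.70.
≈ 43 years.

43 years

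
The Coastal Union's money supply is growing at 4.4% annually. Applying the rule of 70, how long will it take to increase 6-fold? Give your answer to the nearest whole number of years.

Doubling time ≈ 70/4.4 = 15.91 years.
Reaching 6× takes log₂(6) ≈ 2.58 doublings.
2.58 × 15.91 ≈ 41 years.

41 years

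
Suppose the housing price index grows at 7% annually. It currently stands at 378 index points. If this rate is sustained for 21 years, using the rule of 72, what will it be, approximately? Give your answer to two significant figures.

Doubling time ≈ 72/7 = 10.29 years.
21 years is 21/10.29 ≈ 2.04 doublings, a factor of 2^2.04 ≈ 4.11.
378 × 4.11 ≈ 1600 index points.

around 1600 index points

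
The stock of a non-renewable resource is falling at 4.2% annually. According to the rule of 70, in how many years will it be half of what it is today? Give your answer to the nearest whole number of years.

The rule works in reverse for decay: 70/4.2 ≈ 16.67 years to halve.

17 years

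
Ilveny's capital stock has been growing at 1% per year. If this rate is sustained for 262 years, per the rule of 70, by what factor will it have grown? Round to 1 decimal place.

approximately 13.4 times

Doubles every ≈ 70.00 years (70/1).
262 years is 3.74 doublings; 2^3.74 ≈ 13.4×.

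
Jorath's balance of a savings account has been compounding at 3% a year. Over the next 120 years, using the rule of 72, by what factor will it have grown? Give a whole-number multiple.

≈ 32 times

Doubling time ≈ 72/3 = 24.00 years.
120/24.00 ≈ 5 doublings, so about 2^5 = 32×.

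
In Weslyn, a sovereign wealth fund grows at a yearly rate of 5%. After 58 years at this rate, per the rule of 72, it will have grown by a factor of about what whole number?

16 times

72/5 ≈ 14.40 years per doubling.
58 years fits 4 doublings: 2^4 = 16.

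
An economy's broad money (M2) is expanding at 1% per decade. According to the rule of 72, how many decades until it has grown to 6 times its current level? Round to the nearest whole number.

At 1% it doubles every 72/1 ≈ 72.00 decades.
Reaching 6× takes log₂(6) ≈ 2.58 doublings.
2.58 × 72.00 ≈ 186 decades.

186 decades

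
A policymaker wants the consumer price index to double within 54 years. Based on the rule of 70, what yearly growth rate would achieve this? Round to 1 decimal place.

70 / 54 ≈ 1.30, so about 1.3% per year.

approximately 1.3% per year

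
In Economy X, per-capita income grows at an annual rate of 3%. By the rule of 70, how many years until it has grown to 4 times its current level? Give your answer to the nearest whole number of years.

At 3% it doubles every 70/3 ≈ 23.33 years.
4 = 2^2, so 2 doublings → 47 years.

around 47 years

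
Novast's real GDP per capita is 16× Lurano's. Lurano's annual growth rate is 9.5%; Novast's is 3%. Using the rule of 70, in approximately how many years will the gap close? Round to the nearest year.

What matters is the difference: 6.5 pp.
Rule of 70 on the gap: the ratio halves every 70/6.5 ≈ 10.77 years.
A 16× gap closes after 4 halvings: 4 × 10.77 ≈ 43 years.

approximately 43 years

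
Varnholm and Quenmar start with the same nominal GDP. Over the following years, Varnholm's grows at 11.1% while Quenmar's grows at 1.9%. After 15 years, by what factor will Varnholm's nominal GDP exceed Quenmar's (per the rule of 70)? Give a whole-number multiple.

roughly 4 times

Varnholm pulls ahead at 9.2 pp per year, so the ratio doubles every 70/9.2 ≈ 7.61 years.
In 15 years that's 1.97 doublings: 2^1.97 ≈ 4.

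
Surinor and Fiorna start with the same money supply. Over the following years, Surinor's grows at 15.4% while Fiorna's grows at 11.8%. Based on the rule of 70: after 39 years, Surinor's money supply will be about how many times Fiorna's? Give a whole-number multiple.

approximately 4 times

Surinor pulls ahead at 3.6 pp per year, so the ratio doubles every 70/3.6 ≈ 19.44 years.
In 39 years that's 2.01 doublings: 2^2.01 ≈ 4.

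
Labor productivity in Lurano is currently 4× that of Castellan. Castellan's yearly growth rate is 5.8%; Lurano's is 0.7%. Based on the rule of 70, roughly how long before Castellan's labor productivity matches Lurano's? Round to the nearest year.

around 27 years

Castellan gains on Lurano at 5.8% − 0.7% = 5.1 points a year.
At that relative rate the gap halves every 70/5.1 ≈ 13.73 years.
A 4× gap closes after 2 halvings: 2 × 13.73 ≈ 27 years.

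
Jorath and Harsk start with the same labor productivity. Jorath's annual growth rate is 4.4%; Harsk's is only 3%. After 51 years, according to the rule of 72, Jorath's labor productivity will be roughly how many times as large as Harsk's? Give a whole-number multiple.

Rate gap = 4.4% − 3% = 1.4 points.
The ratio doubles every 72/1.4 ≈ 51.43 years.
51/51.43 ≈ 0.99 doublings → ratio ≈ 2^0.99 ≈ 2.

2 times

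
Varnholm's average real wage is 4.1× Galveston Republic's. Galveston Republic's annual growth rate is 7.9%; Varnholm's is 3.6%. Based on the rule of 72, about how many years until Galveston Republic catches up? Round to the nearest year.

Galveston Republic gains on Varnholm at 7.9% − 3.6% = 4.3 points a year.
At that relative rate the gap halves every 72/4.3 ≈ 16.74 years.
A 4.1× gap takes log₂(4.1) ≈ 2.04 halvings to close: 2.04 × 16.74 ≈ 34 years.

approximately 34 years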